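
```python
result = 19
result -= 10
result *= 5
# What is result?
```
Trace:
  result=19
  result=9
  result=45

Final answer: 45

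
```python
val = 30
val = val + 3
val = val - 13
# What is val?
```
Trace:
  val=30
  val=33
  val=20

Final answer: 20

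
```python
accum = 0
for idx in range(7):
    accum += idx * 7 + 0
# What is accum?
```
Trace:
  accum=0
  accum=0, idx=0
  accum=7, idx=1
  accum=21, idx=2
  accum=42, idx=3
  accum=70, idx=4
  accum=105, idx=5
  accum=147, idx=6

Final answer: 147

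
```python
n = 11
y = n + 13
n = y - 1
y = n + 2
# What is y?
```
Trace:
  n=11
  n=11, y=24
  n=23, y=24
  n=23, y=25

Final answer: 25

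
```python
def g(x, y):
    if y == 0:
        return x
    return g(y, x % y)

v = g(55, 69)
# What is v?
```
Call trace:
g(x=55, y=69)
  g(x=69, y=55)
    g(x=55, y=14)
      g(x=14, y=13)
        g(x=13, y=1)
          g(x=1, y=0)
          -> return 1
        -> return 1
      -> return 1
    -> return 1
  -> return 1
-> return 1

Final answer: 1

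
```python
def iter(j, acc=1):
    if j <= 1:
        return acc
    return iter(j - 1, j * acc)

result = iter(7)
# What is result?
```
Call trace:
iter(j=7, acc=1)
  iter(j=6, acc=7)
    iter(j=5, acc=42)
      iter(j=4, acc=210)
        iter(j=3, acc=840)
          iter(j=2, acc=2520)
            iter(j=1, acc=5040)
            -> return 5040
          -> return 5040
        -> return 5040
      -> return 5040
    -> return 5040
  -> return 5040
-> return 5040

Final answer: 5040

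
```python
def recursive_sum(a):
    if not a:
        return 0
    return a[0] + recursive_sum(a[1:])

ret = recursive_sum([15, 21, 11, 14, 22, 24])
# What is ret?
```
Call trace:
recursive_sum(a=[15, 21, 11, 14, 22, 24])
  recursive_sum(a=[21, 11, 14, 22, 24])
    recursive_sum(a=[11, 14, 22, 24])
      recursive_sum(a=[14, 22, 24])
        recursive_sum(a=[22, 24])
          recursive_sum(a=[24])
            recursive_sum(a=[])
            -> return 0
          -> return 24
        -> return 46
      -> return 60
    -> return 71
  -> return 92
-> return 107

Final answer: 107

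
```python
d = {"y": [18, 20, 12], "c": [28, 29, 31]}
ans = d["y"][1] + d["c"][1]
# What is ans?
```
Trace:
  d={'y': [18, 20, 12], 'c': [28, 29, 31]}
  d={'y': [18, 20, 12], 'c': [28, 29, 31]}, ans=49

Final answer: 49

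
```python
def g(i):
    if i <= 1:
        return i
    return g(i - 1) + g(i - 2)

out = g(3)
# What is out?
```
Call trace:
g(i=3)
  g(i=2)
    g(i=1)
    -> return 1
    g(i=0)
    -> return 0
  -> return 1
  g(i=1)
  -> return 1
-> return 2

Final answer: 2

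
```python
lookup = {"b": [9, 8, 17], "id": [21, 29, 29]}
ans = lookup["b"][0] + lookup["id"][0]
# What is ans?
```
Trace:
  lookup={'b': [9, 8, 17], 'id': [21, 29, 29]}
  lookup={'b': [9, 8, 17], 'id': [21, 29, 29]}, ans=30

Final answer: 30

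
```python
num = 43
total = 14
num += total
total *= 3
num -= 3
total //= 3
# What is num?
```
Trace:
  num=43
  num=43, total=14
  num=57, total=14
  num=57, total=42
  num=54, total=42
  num=54, total=14

Final answer: 54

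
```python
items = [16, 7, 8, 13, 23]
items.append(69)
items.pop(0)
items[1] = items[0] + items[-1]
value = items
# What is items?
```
Trace:
  items=[16, 7, 8, 13, 23]
  items=[16, 7, 8, 13, 23, 69]
  items=[7, 8, 13, 23, 69]
  items=[7, 76, 13, 23, 69]
  items=[7, 76, 13, 23, 69], value=[7, 76, 13, 23, 69]

Final answer: [7, 76, 13, 23, 69]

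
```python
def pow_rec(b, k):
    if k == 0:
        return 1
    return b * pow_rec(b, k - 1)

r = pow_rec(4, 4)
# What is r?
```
Call trace:
pow_rec(b=4, k=4)
  pow_rec(b=4, k=3)
    pow_rec(b=4, k=2)
      pow_rec(b=4, k=1)
        pow_rec(b=4, k=0)
        -> return 1
      -> return 4
    -> return 16
  -> return 64
-> return 256

Final answer: 256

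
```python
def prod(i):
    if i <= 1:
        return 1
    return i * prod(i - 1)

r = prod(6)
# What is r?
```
Call trace:
prod(i=6)
  prod(i=5)
    prod(i=4)
      prod(i=3)
        prod(i=2)
          prod(i=1)
          -> return 1
        -> return 2
      -> return 6
    -> return 24
  -> return 120
-> return 720

Final answer: 720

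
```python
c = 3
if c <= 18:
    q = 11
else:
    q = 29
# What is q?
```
Trace:
  c=3
  c=3, q=11

Final answer: 11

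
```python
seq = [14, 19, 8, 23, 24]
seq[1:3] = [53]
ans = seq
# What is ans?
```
Trace:
  seq=[14, 19, 8, 23, 24]
  seq=[14, 53, 23, 24]
  seq=[14, 53, 23, 24], ans=[14, 53, 23, 24]

Final answer: [14, 53, 23, 24]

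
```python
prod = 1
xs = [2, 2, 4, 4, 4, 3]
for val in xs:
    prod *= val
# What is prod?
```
Trace:
  prod=1
  prod=2, val=2
  prod=4, val=2
  prod=16, val=4
  prod=64, val=4
  prod=256, val=4
  prod=768, val=3

Final answer: 768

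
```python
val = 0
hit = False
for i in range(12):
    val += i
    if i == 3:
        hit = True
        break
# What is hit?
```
Trace:
  val=0
  val=0, hit=False
  val=0, hit=False, i=0
  val=1, hit=False, i=1
  val=3, hit=False, i=2
  val=6, hit=True, i=3

Final answer: True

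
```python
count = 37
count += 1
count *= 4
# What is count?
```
Trace:
  count=37
  count=38
  count=152

Final answer: 152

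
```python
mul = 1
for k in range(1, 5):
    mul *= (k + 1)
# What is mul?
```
Trace:
  mul=1
  mul=2, k=1
  mul=6, k=2
  mul=24, k=3
  mul=120, k=4

Final answer: 120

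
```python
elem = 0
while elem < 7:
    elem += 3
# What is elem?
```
Trace:
  elem=0
  elem=3
  elem=6
  elem=9

Final answer: 9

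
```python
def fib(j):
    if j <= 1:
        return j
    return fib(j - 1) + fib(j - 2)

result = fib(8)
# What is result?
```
Call trace (a repeated sub-call is expanded the first time; later identical calls just restate its return value):
fib(j=8)
  fib(j=7)
    fib(j=6)
      fib(j=5)
        fib(j=4)
          fib(j=3)
            fib(j=2)
              fib(j=1)
              -> return 1
              fib(j=0)
              -> return 0
            -> return 1
            fib(j=1)
            -> return 1
          -> return 2
          fib(j=2) -> return 1  (same call as traced above)
        -> return 3
        fib(j=3) -> return 2  (same call as traced above)
      -> return 5
      fib(j=4) -> return 3  (same call as traced above)
    -> return 8
    fib(j=5) -> return 5  (same call as traced above)
  -> return 13
  fib(j=6) -> return 8  (same call as traced above)
-> return 21

Final answer: 21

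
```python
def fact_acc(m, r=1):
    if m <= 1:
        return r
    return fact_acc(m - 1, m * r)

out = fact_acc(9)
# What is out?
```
Call trace:
fact_acc(m=9, r=1)
  fact_acc(m=8, r=9)
    fact_acc(m=7, r=72)
      fact_acc(m=6, r=504)
        fact_acc(m=5, r=3024)
          fact_acc(m=4, r=15120)
            fact_acc(m=3, r=60480)
              fact_acc(m=2, r=181440)
                fact_acc(m=1, r=362880)
                -> return 362880
              -> return 362880
            -> return 362880
          -> return 362880
        -> return 362880
      -> return 362880
    -> return 362880
  -> return 362880
-> return 362880

Final answer: 362880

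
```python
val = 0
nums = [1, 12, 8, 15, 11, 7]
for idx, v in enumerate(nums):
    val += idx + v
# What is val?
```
Trace:
  val=0
  val=1, idx=0, v=1
  val=14, idx=1, v=12
  val=24, idx=2, v=8
  val=42, idx=3, v=15
  val=57, idx=4, v=11
  val=69, idx=5, v=7

Final answer: 69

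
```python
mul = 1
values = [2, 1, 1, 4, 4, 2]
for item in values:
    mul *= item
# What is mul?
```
Trace:
  mul=1
  mul=2, item=2
  mul=2, item=1
  mul=2, item=1
  mul=8, item=4
  mul=32, item=4
  mul=64, item=2

Final answer: 64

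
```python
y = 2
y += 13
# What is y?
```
Trace:
  y=2
  y=15

Final answer: 15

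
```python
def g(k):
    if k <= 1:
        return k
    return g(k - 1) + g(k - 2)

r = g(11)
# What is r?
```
Call trace (a repeated sub-call is expanded the first time; later identical calls just restate its return value):
g(k=11)
  g(k=10)
    g(k=9)
      g(k=8)
        g(k=7)
          g(k=6)
            g(k=5)
              g(k=4)
                g(k=3)
                  g(k=2)
                    g(k=1)
                    -> return 1
                    g(k=0)
                    -> return 0
                  -> return 1
                  g(k=1)
                  -> return 1
                -> return 2
                g(k=2) -> return 1  (same call as traced above)
              -> return 3
              g(k=3) -> return 2  (same call as traced above)
            -> return 5
            g(k=4) -> return 3  (same call as traced above)
          -> return 8
          g(k=5) -> return 5  (same call as traced above)
        -> return 13
        g(k=6) -> return 8  (same call as traced above)
      -> return 21
      g(k=7) -> return 13  (same call as traced above)
    -> return 34
    g(k=8) -> return 21  (same call as traced above)
  -> return 55
  g(k=9) -> return 34  (same call as traced above)
-> return 89

Final answer: 89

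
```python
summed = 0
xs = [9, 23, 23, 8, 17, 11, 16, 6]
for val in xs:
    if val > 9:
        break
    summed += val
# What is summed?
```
Trace:
  summed=0
  summed=9, val=9
  summed=9, val=23

Final answer: 9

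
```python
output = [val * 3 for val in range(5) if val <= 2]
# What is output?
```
Trace:
  val=0
  val=1
  val=2
  val=3
  val=4
  output=[0, 3, 6]

Final answer: [0, 3, 6]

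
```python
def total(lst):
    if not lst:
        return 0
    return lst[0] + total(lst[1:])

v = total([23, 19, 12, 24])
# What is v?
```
Call trace:
total(lst=[23, 19, 12, 24])
  total(lst=[19, 12, 24])
    total(lst=[12, 24])
      total(lst=[24])
        total(lst=[])
        -> return 0
      -> return 24
    -> return 36
  -> return 55
-> return 78

Final answer: 78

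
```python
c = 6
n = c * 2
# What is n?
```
Trace:
  c=6
  c=6, n=12

Final answer: 12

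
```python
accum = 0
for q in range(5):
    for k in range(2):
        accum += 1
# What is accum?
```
Trace:
  accum=0
  accum=1, q=0, k=0
  accum=2, q=0, k=1
  accum=3, q=1, k=0
  accum=4, q=1, k=1
  accum=5, q=2, k=0
  accum=6, q=2, k=1
  accum=7, q=3, k=0
  accum=8, q=3, k=1
  accum=9, q=4, k=0
  accum=10, q=4, k=1

Final answer: 10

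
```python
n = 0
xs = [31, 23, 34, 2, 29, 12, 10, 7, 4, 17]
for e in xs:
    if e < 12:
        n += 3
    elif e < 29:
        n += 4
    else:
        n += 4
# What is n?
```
Trace:
  n=0
  n=4, e=31
  n=8, e=23
  n=12, e=34
  n=15, e=2
  n=19, e=29
  n=23, e=12
  n=26, e=10
  n=29, e=7
  n=32, e=4
  n=36, e=17

Final answer: 36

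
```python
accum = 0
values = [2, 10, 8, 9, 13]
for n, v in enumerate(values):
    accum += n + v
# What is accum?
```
Trace:
  accum=0
  accum=2, n=0, v=2
  accum=13, n=1, v=10
  accum=23, n=2, v=8
  accum=35, n=3, v=9
  accum=52, n=4, v=13

Final answer: 52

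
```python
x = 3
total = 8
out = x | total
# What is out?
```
Trace:
  x=3
  x=3, total=8
  x=3, total=8, out=11

Final answer: 11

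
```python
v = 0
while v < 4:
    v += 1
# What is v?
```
Trace:
  v=0
  v=1
  v=2
  v=3
  v=4

Final answer: 4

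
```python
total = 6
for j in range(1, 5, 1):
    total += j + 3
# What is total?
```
Trace:
  total=6
  total=10, j=1
  total=15, j=2
  total=21, j=3
  total=28, j=4

Final answer: 28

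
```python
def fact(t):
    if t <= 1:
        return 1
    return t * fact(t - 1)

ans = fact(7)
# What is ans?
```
Call trace:
fact(t=7)
  fact(t=6)
    fact(t=5)
      fact(t=4)
        fact(t=3)
          fact(t=2)
            fact(t=1)
            -> return 1
          -> return 2
        -> return 6
      -> return 24
    -> return 120
  -> return 720
-> return 5040

Final answer: 5040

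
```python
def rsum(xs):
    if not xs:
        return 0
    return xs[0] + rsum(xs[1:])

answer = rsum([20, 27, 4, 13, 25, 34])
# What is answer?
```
Call trace:
rsum(xs=[20, 27, 4, 13, 25, 34])
  rsum(xs=[27, 4, 13, 25, 34])
    rsum(xs=[4, 13, 25, 34])
      rsum(xs=[13, 25, 34])
        rsum(xs=[25, 34])
          rsum(xs=[34])
            rsum(xs=[])
            -> return 0
          -> return 34
        -> return 59
      -> return 72
    -> return 76
  -> return 103
-> return 123

Final answer: 123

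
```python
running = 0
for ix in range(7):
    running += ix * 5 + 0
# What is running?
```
Trace:
  running=0
  running=0, ix=0
  running=5, ix=1
  running=15, ix=2
  running=30, ix=3
  running=50, ix=4
  running=75, ix=5
  running=105, ix=6

Final answer: 105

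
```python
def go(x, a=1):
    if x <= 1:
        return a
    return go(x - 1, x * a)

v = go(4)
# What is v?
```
Call trace:
go(x=4, a=1)
  go(x=3, a=4)
    go(x=2, a=12)
      go(x=1, a=24)
      -> return 24
    -> return 24
  -> return 24
-> return 24

Final answer: 24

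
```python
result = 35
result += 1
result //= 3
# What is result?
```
Trace:
  result=35
  result=36
  result=12

Final answer: 12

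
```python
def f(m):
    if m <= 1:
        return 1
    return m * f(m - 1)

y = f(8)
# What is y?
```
Call trace:
f(m=8)
  f(m=7)
    f(m=6)
      f(m=5)
        f(m=4)
          f(m=3)
            f(m=2)
              f(m=1)
              -> return 1
            -> return 2
          -> return 6
        -> return 24
      -> return 120
    -> return 720
  -> return 5040
-> return 40320

Final answer: 40320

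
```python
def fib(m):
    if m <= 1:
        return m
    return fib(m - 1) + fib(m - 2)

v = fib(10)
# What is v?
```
Call trace (a repeated sub-call is expanded the first time; later identical calls just restate its return value):
fib(m=10)
  fib(m=9)
    fib(m=8)
      fib(m=7)
        fib(m=6)
          fib(m=5)
            fib(m=4)
              fib(m=3)
                fib(m=2)
                  fib(m=1)
                  -> return 1
                  fib(m=0)
                  -> return 0
                -> return 1
                fib(m=1)
                -> return 1
              -> return 2
              fib(m=2) -> return 1  (same call as traced above)
            -> return 3
            fib(m=3) -> return 2  (same call as traced above)
          -> return 5
          fib(m=4) -> return 3  (same call as traced above)
        -> return 8
        fib(m=5) -> return 5  (same call as traced above)
      -> return 13
      fib(m=6) -> return 8  (same call as traced above)
    -> return 21
    fib(m=7) -> return 13  (same call as traced above)
  -> return 34
  fib(m=8) -> return 21  (same call as traced above)
-> return 55

Final answer: 55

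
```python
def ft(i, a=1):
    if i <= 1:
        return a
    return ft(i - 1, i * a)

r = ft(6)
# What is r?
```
Call trace:
ft(i=6, a=1)
  ft(i=5, a=6)
    ft(i=4, a=30)
      ft(i=3, a=120)
        ft(i=2, a=360)
          ft(i=1, a=720)
          -> return 720
        -> return 720
      -> return 720
    -> return 720
  -> return 720
-> return 720

Final answer: 720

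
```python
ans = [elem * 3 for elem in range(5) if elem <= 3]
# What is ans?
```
Trace:
  elem=0
  elem=1
  elem=2
  elem=3
  elem=4
  ans=[0, 3, 6, 9]

Final answer: [0, 3, 6, 9]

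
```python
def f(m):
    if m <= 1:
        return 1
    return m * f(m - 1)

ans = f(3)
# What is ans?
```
Call trace:
f(m=3)
  f(m=2)
    f(m=1)
    -> return 1
  -> return 2
-> return 6

Final answer: 6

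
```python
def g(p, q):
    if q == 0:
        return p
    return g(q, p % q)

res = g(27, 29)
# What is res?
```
Call trace:
g(p=27, q=29)
  g(p=29, q=27)
    g(p=27, q=2)
      g(p=2, q=1)
        g(p=1, q=0)
        -> return 1
      -> return 1
    -> return 1
  -> return 1
-> return 1

Final answer: 1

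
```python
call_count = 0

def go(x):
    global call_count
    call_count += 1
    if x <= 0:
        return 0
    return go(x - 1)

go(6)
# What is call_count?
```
Call trace:
go(x=6)
  go(x=5)
    go(x=4)
      go(x=3)
        go(x=2)
          go(x=1)
            go(x=0)
            -> return 0
          -> return 0
        -> return 0
      -> return 0
    -> return 0
  -> return 0
-> return 0

call_count is incremented once per call. go is entered once for each x = 6, 5, 4, 3, 2, 1, 0 (the x <= 0 call returns without recursing), i.e. 6 + 1 calls.
call_count = 7

Final answer: 7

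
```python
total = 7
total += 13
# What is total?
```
Trace:
  total=7
  total=20

Final answer: 20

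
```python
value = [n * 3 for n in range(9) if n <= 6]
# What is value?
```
Trace:
  n=0
  n=1
  n=2
  n=3
  n=4
  n=5
  n=6
  n=7
  n=8
  value=[0, 3, 6, 9, 12, 15, 18]

Final answer: [0, 3, 6, 9, 12, 15, 18]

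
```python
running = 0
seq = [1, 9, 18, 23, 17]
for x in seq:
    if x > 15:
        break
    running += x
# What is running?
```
Trace:
  running=0
  running=1, x=1
  running=10, x=9
  running=10, x=18

Final answer: 10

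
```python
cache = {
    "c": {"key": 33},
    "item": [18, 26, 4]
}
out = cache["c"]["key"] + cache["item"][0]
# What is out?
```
Trace:
  cache={'c': {'key': 33}, 'item': [18, 26, 4]}
  cache={'c': {'key': 33}, 'item': [18, 26, 4]}, out=51

Final answer: 51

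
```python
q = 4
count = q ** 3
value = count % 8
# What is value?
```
Trace:
  q=4
  q=4, count=64
  q=4, count=64, value=0

Final answer: 0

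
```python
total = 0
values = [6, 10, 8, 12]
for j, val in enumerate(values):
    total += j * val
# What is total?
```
Trace:
  total=0
  total=0, j=0, val=6
  total=10, j=1, val=10
  total=26, j=2, val=8
  total=62, j=3, val=12

Final answer: 62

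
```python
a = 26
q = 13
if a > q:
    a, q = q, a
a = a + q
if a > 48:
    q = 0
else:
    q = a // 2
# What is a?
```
Trace:
  a=26
  a=26, q=13
  a=13, q=26
  a=39, q=26
  a=39, q=19

Final answer: 39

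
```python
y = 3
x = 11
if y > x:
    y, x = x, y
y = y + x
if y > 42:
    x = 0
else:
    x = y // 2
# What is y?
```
Trace:
  y=3
  y=3, x=11
  y=3, x=11
  y=14, x=11
  y=14, x=7

Final answer: 14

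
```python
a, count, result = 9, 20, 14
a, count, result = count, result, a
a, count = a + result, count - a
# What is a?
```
Trace:
  a=9, count=20, result=14
  a=20, count=14, result=9
  a=29, count=-6, result=9

Final answer: 29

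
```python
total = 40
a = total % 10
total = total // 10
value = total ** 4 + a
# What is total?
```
Trace:
  total=40
  total=40, a=0
  total=4, a=0
  total=4, a=0, value=256

Final answer: 4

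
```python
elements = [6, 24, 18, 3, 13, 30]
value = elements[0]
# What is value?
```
Trace:
  elements=[6, 24, 18, 3, 13, 30]
  elements=[6, 24, 18, 3, 13, 30], value=6

Final answer: 6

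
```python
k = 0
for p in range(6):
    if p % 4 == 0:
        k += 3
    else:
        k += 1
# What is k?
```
Trace:
  k=0
  k=3, p=0
  k=4, p=1
  k=5, p=2
  k=6, p=3
  k=9, p=4
  k=10, p=5

Final answer: 10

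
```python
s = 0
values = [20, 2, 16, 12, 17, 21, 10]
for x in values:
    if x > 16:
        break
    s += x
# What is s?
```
Trace:
  s=0
  s=0, x=20

Final answer: 0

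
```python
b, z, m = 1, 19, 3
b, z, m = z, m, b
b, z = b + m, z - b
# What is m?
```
Trace:
  b=1, z=19, m=3
  b=19, z=3, m=1
  b=20, z=-16, m=1

Final answer: 1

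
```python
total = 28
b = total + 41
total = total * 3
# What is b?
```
Trace:
  total=28
  total=28, b=69
  total=84, b=69

Final answer: 69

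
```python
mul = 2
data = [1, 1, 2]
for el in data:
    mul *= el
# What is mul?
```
Trace:
  mul=2
  mul=2, el=1
  mul=2, el=1
  mul=4, el=2

Final answer: 4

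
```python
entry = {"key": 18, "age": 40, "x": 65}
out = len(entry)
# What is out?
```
Trace:
  entry={'key': 18, 'age': 40, 'x': 65}
  entry={'key': 18, 'age': 40, 'x': 65}, out=3

Final answer: 3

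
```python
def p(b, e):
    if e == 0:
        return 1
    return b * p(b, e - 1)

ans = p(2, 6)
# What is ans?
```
Call trace:
p(b=2, e=6)
  p(b=2, e=5)
    p(b=2, e=4)
      p(b=2, e=3)
        p(b=2, e=2)
          p(b=2, e=1)
            p(b=2, e=0)
            -> return 1
          -> return 2
        -> return 4
      -> return 8
    -> return 16
  -> return 32
-> return 64

Final answer: 64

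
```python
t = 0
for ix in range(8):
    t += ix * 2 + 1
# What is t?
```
Trace:
  t=0
  t=1, ix=0
  t=4, ix=1
  t=9, ix=2
  t=16, ix=3
  t=25, ix=4
  t=36, ix=5
  t=49, ix=6
  t=64, ix=7

Final answer: 64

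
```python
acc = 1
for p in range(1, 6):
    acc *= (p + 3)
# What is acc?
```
Trace:
  acc=1
  acc=4, p=1
  acc=20, p=2
  acc=120, p=3
  acc=840, p=4
  acc=6720, p=5

Final answer: 6720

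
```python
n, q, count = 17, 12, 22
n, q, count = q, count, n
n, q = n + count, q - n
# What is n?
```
Trace:
  n=17, q=12, count=22
  n=12, q=22, count=17
  n=29, q=10, count=17

Final answer: 29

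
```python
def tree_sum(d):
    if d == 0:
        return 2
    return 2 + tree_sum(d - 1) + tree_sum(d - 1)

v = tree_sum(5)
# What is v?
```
Call trace (a repeated sub-call is expanded the first time; later identical calls just restate its return value):
tree_sum(d=5)
  tree_sum(d=4)
    tree_sum(d=3)
      tree_sum(d=2)
        tree_sum(d=1)
          tree_sum(d=0)
          -> return 2
          tree_sum(d=0)
          -> return 2
        -> return 6
        tree_sum(d=1) -> return 6  (same call as traced above)
      -> return 14
      tree_sum(d=2) -> return 14  (same call as traced above)
    -> return 30
    tree_sum(d=3) -> return 30  (same call as traced above)
  -> return 62
  tree_sum(d=4) -> return 62  (same call as traced above)
-> return 126

Final answer: 126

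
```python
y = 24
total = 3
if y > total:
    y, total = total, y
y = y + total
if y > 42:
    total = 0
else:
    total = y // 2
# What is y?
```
Trace:
  y=24
  y=24, total=3
  y=3, total=24
  y=27, total=24
  y=27, total=13

Final answer: 27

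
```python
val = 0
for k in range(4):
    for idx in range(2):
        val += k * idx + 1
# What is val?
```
Trace:
  val=0
  val=1, k=0, idx=0
  val=2, k=0, idx=1
  val=3, k=1, idx=0
  val=5, k=1, idx=1
  val=6, k=2, idx=0
  val=9, k=2, idx=1
  val=10, k=3, idx=0
  val=14, k=3, idx=1

Final answer: 14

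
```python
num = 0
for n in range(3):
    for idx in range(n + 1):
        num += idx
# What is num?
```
Trace:
  num=0
  num=0, n=0, idx=0
  num=0, n=1, idx=0
  num=1, n=1, idx=1
  num=1, n=2, idx=0
  num=2, n=2, idx=1
  num=4, n=2, idx=2

Final answer: 4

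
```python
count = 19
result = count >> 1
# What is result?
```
Trace:
  count=19
  count=19, result=9

Final answer: 9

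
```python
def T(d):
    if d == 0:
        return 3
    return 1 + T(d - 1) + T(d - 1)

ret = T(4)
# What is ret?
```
Call trace (a repeated sub-call is expanded the first time; later identical calls just restate its return value):
T(d=4)
  T(d=3)
    T(d=2)
      T(d=1)
        T(d=0)
        -> return 3
        T(d=0)
        -> return 3
      -> return 7
      T(d=1) -> return 7  (same call as traced above)
    -> return 15
    T(d=2) -> return 15  (same call as traced above)
  -> return 31
  T(d=3) -> return 31  (same call as traced above)
-> return 63

Final answer: 63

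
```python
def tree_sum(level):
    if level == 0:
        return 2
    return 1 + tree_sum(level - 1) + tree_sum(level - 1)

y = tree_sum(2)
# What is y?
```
Call trace (a repeated sub-call is expanded the first time; later identical calls just restate its return value):
tree_sum(level=2)
  tree_sum(level=1)
    tree_sum(level=0)
    -> return 2
    tree_sum(level=0)
    -> return 2
  -> return 5
  tree_sum(level=1) -> return 5  (same call as traced above)
-> return 11

Final answer: 11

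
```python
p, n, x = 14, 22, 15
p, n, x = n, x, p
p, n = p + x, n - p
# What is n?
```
Trace:
  p=14, n=22, x=15
  p=22, n=15, x=14
  p=36, n=-7, x=14

Final answer: -7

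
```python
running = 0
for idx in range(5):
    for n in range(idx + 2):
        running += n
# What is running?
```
Trace:
  running=0
  running=0, idx=0, n=0
  running=1, idx=0, n=1
  running=1, idx=1, n=0
  running=2, idx=1, n=1
  running=4, idx=1, n=2
  running=4, idx=2, n=0
  running=5, idx=2, n=1
  running=7, idx=2, n=2
  running=10, idx=2, n=3
  running=10, idx=3, n=0
  running=11, idx=3, n=1
  running=13, idx=3, n=2
  running=16, idx=3, n=3
  running=20, idx=3, n=4
  running=20, idx=4, n=0
  running=21, idx=4, n=1
  running=23, idx=4, n=2
  running=26, idx=4, n=3
  running=30, idx=4, n=4
  running=35, idx=4, n=5

Final answer: 35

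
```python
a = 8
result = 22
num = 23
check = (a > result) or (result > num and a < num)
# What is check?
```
Trace:
  a=8
  a=8, result=22
  a=8, result=22, num=23
  a=8, result=22, num=23, check=False

Final answer: False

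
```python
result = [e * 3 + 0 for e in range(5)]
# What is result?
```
Trace:
  e=0
  e=1
  e=2
  e=3
  e=4
  result=[0, 3, 6, 9, 12]

Final answer: [0, 3, 6, 9, 12]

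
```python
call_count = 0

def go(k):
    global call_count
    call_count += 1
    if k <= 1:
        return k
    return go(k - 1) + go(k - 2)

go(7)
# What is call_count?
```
Call trace (a repeated sub-call is expanded the first time; later identical calls just restate its return value):
go(k=7)
  go(k=6)
    go(k=5)
      go(k=4)
        go(k=3)
          go(k=2)
            go(k=1)
            -> return 1
            go(k=0)
            -> return 0
          -> return 1
          go(k=1)
          -> return 1
        -> return 2
        go(k=2) -> return 1  (same call as traced above)
      -> return 3
      go(k=3) -> return 2  (same call as traced above)
    -> return 5
    go(k=4) -> return 3  (same call as traced above)
  -> return 8
  go(k=5) -> return 5  (same call as traced above)
-> return 13

call_count is incremented once per call, so count the calls in each subtree. Let C(k) = number of calls made by go(k).
C(0) = C(1) = 1 (base case, no recursion); C(k) = 1 + C(k - 1) + C(k - 2) otherwise.
C(2) = 1 + C(1) + C(0) = 1 + 1 + 1 = 3
C(3) = 1 + C(2) + C(1) = 1 + 3 + 1 = 5
C(4) = 1 + C(3) + C(2) = 1 + 5 + 3 = 9
C(5) = 1 + C(4) + C(3) = 1 + 9 + 5 = 15
C(6) = 1 + C(5) + C(4) = 1 + 15 + 9 = 25
C(7) = 1 + C(6) + C(5) = 1 + 25 + 15 = 41
call_count = C(7) = 41

Final answer: 41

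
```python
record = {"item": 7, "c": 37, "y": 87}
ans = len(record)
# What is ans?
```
Trace:
  record={'item': 7, 'c': 37, 'y': 87}
  record={'item': 7, 'c': 37, 'y': 87}, ans=3

Final answer: 3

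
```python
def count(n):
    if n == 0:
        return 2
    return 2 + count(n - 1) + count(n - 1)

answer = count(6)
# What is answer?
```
Call trace (a repeated sub-call is expanded the first time; later identical calls just restate its return value):
count(n=6)
  count(n=5)
    count(n=4)
      count(n=3)
        count(n=2)
          count(n=1)
            count(n=0)
            -> return 2
            count(n=0)
            -> return 2
          -> return 6
          count(n=1) -> return 6  (same call as traced above)
        -> return 14
        count(n=2) -> return 14  (same call as traced above)
      -> return 30
      count(n=3) -> return 30  (same call as traced above)
    -> return 62
    count(n=4) -> return 62  (same call as traced above)
  -> return 126
  count(n=5) -> return 126  (same call as traced above)
-> return 254

Final answer: 254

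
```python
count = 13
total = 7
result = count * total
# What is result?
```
Trace:
  count=13
  count=13, total=7
  count=13, total=7, result=91

Final answer: 91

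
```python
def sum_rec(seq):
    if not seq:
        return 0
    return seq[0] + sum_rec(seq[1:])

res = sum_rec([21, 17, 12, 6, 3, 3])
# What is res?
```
Call trace:
sum_rec(seq=[21, 17, 12, 6, 3, 3])
  sum_rec(seq=[17, 12, 6, 3, 3])
    sum_rec(seq=[12, 6, 3, 3])
      sum_rec(seq=[6, 3, 3])
        sum_rec(seq=[3, 3])
          sum_rec(seq=[3])
            sum_rec(seq=[])
            -> return 0
          -> return 3
        -> return 6
      -> return 12
    -> return 24
  -> return 41
-> return 62

Final answer: 62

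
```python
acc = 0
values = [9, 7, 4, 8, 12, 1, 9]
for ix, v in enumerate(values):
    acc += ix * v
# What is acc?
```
Trace:
  acc=0
  acc=0, ix=0, v=9
  acc=7, ix=1, v=7
  acc=15, ix=2, v=4
  acc=39, ix=3, v=8
  acc=87, ix=4, v=12
  acc=92, ix=5, v=1
  acc=146, ix=6, v=9

Final answer: 146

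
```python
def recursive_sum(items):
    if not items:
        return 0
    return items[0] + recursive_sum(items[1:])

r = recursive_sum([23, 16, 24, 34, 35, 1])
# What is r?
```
Call trace:
recursive_sum(items=[23, 16, 24, 34, 35, 1])
  recursive_sum(items=[16, 24, 34, 35, 1])
    recursive_sum(items=[24, 34, 35, 1])
      recursive_sum(items=[34, 35, 1])
        recursive_sum(items=[35, 1])
          recursive_sum(items=[1])
            recursive_sum(items=[])
            -> return 0
          -> return 1
        -> return 36
      -> return 70
    -> return 94
  -> return 110
-> return 133

Final answer: 133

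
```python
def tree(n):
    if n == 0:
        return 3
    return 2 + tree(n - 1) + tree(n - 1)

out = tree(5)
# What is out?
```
Call trace (a repeated sub-call is expanded the first time; later identical calls just restate its return value):
tree(n=5)
  tree(n=4)
    tree(n=3)
      tree(n=2)
        tree(n=1)
          tree(n=0)
          -> return 3
          tree(n=0)
          -> return 3
        -> return 8
        tree(n=1) -> return 8  (same call as traced above)
      -> return 18
      tree(n=2) -> return 18  (same call as traced above)
    -> return 38
    tree(n=3) -> return 38  (same call as traced above)
  -> return 78
  tree(n=4) -> return 78  (same call as traced above)
-> return 158

Final answer: 158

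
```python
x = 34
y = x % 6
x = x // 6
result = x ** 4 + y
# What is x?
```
Trace:
  x=34
  x=34, y=4
  x=5, y=4
  x=5, y=4, result=629

Final answer: 5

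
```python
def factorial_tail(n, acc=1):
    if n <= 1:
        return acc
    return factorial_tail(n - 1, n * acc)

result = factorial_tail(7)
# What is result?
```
Call trace:
factorial_tail(n=7, acc=1)
  factorial_tail(n=6, acc=7)
    factorial_tail(n=5, acc=42)
      factorial_tail(n=4, acc=210)
        factorial_tail(n=3, acc=840)
          factorial_tail(n=2, acc=2520)
            factorial_tail(n=1, acc=5040)
            -> return 5040
          -> return 5040
        -> return 5040
      -> return 5040
    -> return 5040
  -> return 5040
-> return 5040

Final answer: 5040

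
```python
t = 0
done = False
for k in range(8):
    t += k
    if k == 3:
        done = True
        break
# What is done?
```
Trace:
  t=0
  t=0, done=False
  t=0, done=False, k=0
  t=1, done=False, k=1
  t=3, done=False, k=2
  t=6, done=True, k=3

Final answer: True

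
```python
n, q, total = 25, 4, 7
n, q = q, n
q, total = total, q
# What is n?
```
Trace:
  n=25, q=4, total=7
  n=4, q=25, total=7
  n=4, q=7, total=25

Final answer: 4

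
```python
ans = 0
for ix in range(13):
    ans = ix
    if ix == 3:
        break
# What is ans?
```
Trace:
  ans=0
  ans=0, ix=0
  ans=1, ix=1
  ans=2, ix=2
  ans=3, ix=3

Final answer: 3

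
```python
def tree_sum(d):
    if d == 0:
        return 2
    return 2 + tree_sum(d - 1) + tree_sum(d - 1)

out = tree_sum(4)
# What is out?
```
Call trace (a repeated sub-call is expanded the first time; later identical calls just restate its return value):
tree_sum(d=4)
  tree_sum(d=3)
    tree_sum(d=2)
      tree_sum(d=1)
        tree_sum(d=0)
        -> return 2
        tree_sum(d=0)
        -> return 2
      -> return 6
      tree_sum(d=1) -> return 6  (same call as traced above)
    -> return 14
    tree_sum(d=2) -> return 14  (same call as traced above)
  -> return 30
  tree_sum(d=3) -> return 30  (same call as traced above)
-> return 62

Final answer: 62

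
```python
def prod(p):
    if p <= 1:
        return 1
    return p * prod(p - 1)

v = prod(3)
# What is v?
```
Call trace:
prod(p=3)
  prod(p=2)
    prod(p=1)
    -> return 1
  -> return 2
-> return 6

Final answer: 6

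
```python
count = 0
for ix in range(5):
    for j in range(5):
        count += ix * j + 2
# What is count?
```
Trace:
  count=0
  count=2, ix=0, j=0
  count=4, ix=0, j=1
  count=6, ix=0, j=2
  count=8, ix=0, j=3
  count=10, ix=0, j=4
  count=12, ix=1, j=0
  count=15, ix=1, j=1
  count=19, ix=1, j=2
  count=24, ix=1, j=3
  count=30, ix=1, j=4
  count=32, ix=2, j=0
  count=36, ix=2, j=1
  count=42, ix=2, j=2
  count=50, ix=2, j=3
  count=60, ix=2, j=4
  count=62, ix=3, j=0
  count=67, ix=3, j=1
  count=75, ix=3, j=2
  count=86, ix=3, j=3
  count=100, ix=3, j=4
  count=102, ix=4, j=0
  count=108, ix=4, j=1
  count=118, ix=4, j=2
  count=132, ix=4, j=3
  count=150, ix=4, j=4

Final answer: 150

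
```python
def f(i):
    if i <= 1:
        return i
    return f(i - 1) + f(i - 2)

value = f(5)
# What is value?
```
Call trace (a repeated sub-call is expanded the first time; later identical calls just restate its return value):
f(i=5)
  f(i=4)
    f(i=3)
      f(i=2)
        f(i=1)
        -> return 1
        f(i=0)
        -> return 0
      -> return 1
      f(i=1)
      -> return 1
    -> return 2
    f(i=2) -> return 1  (same call as traced above)
  -> return 3
  f(i=3) -> return 2  (same call as traced above)
-> return 5

Final answer: 5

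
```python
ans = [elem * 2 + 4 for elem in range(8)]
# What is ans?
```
Trace:
  elem=0
  elem=1
  elem=2
  elem=3
  elem=4
  elem=5
  elem=6
  elem=7
  ans=[4, 6, 8, 10, 12, 14, 16, 18]

Final answer: [4, 6, 8, 10, 12, 14, 16, 18]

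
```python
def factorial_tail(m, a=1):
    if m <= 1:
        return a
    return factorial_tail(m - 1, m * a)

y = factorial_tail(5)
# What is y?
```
Call trace:
factorial_tail(m=5, a=1)
  factorial_tail(m=4, a=5)
    factorial_tail(m=3, a=20)
      factorial_tail(m=2, a=60)
        factorial_tail(m=1, a=120)
        -> return 120
      -> return 120
    -> return 120
  -> return 120
-> return 120

Final answer: 120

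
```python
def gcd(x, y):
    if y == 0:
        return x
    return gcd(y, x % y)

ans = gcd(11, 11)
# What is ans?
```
Call trace:
gcd(x=11, y=11)
  gcd(x=11, y=0)
  -> return 11
-> return 11

Final answer: 11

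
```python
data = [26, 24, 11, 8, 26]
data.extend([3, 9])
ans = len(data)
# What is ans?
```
Trace:
  data=[26, 24, 11, 8, 26]
  data=[26, 24, 11, 8, 26, 3, 9]
  data=[26, 24, 11, 8, 26, 3, 9], ans=7

Final answer: 7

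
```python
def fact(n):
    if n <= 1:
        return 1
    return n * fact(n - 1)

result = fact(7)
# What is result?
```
Call trace:
fact(n=7)
  fact(n=6)
    fact(n=5)
      fact(n=4)
        fact(n=3)
          fact(n=2)
            fact(n=1)
            -> return 1
          -> return 2
        -> return 6
      -> return 24
    -> return 120
  -> return 720
-> return 5040

Final answer: 5040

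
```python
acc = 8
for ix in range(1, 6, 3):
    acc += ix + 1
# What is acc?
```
Trace:
  acc=8
  acc=10, ix=1
  acc=15, ix=4

Final answer: 15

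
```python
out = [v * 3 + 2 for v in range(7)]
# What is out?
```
Trace:
  v=0
  v=1
  v=2
  v=3
  v=4
  v=5
  v=6
  out=[2, 5, 8, 11, 14, 17, 20]

Final answer: [2, 5, 8, 11, 14, 17, 20]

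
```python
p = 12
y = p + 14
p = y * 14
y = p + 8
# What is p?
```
Trace:
  p=12
  p=12, y=26
  p=364, y=26
  p=364, y=372

Final answer: 364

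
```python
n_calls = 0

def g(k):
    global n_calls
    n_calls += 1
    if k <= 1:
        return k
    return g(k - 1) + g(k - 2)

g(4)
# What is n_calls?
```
Call trace (a repeated sub-call is expanded the first time; later identical calls just restate its return value):
g(k=4)
  g(k=3)
    g(k=2)
      g(k=1)
      -> return 1
      g(k=0)
      -> return 0
    -> return 1
    g(k=1)
    -> return 1
  -> return 2
  g(k=2) -> return 1  (same call as traced above)
-> return 3

n_calls is incremented once per call, so count the calls in each subtree. Let C(k) = number of calls made by g(k).
C(0) = C(1) = 1 (base case, no recursion); C(k) = 1 + C(k - 1) + C(k - 2) otherwise.
C(2) = 1 + C(1) + C(0) = 1 + 1 + 1 = 3
C(3) = 1 + C(2) + C(1) = 1 + 3 + 1 = 5
C(4) = 1 + C(3) + C(2) = 1 + 5 + 3 = 9
n_calls = C(4) = 9

Final answer: 9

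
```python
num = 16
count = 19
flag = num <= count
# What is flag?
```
Trace:
  num=16
  num=16, count=19
  num=16, count=19, flag=True

Final answer: True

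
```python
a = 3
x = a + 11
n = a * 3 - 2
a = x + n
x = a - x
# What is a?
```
Trace:
  a=3
  a=3, x=14
  a=3, x=14, n=7
  a=21, x=14, n=7
  a=21, x=7, n=7

Final answer: 21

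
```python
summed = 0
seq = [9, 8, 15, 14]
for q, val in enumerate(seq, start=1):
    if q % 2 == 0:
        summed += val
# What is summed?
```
Trace:
  summed=0
  summed=0, q=1, val=9
  summed=8, q=2, val=8
  summed=8, q=3, val=15
  summed=22, q=4, val=14

Final answer: 22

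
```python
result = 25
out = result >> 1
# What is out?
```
Trace:
  result=25
  result=25, out=12

Final answer: 12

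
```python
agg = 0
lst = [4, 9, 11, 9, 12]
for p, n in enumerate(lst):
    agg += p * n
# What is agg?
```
Trace:
  agg=0
  agg=0, p=0, n=4
  agg=9, p=1, n=9
  agg=31, p=2, n=11
  agg=58, p=3, n=9
  agg=106, p=4, n=12

Final answer: 106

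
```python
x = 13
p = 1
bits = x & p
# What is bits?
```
Trace:
  x=13
  x=13, p=1
  x=13, p=1, bits=1

Final answer: 1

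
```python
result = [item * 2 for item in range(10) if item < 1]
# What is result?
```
Trace:
  item=0
  item=1
  item=2
  item=3
  item=4
  item=5
  item=6
  item=7
  item=8
  item=9
  result=[0]

Final answer: [0]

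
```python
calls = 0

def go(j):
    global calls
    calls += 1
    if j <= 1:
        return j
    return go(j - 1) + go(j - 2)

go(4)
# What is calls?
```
Call trace (a repeated sub-call is expanded the first time; later identical calls just restate its return value):
go(j=4)
  go(j=3)
    go(j=2)
      go(j=1)
      -> return 1
      go(j=0)
      -> return 0
    -> return 1
    go(j=1)
    -> return 1
  -> return 2
  go(j=2) -> return 1  (same call as traced above)
-> return 3

calls is incremented once per call, so count the calls in each subtree. Let C(j) = number of calls made by go(j).
C(0) = C(1) = 1 (base case, no recursion); C(j) = 1 + C(j - 1) + C(j - 2) otherwise.
C(2) = 1 + C(1) + C(0) = 1 + 1 + 1 = 3
C(3) = 1 + C(2) + C(1) = 1 + 3 + 1 = 5
C(4) = 1 + C(3) + C(2) = 1 + 5 + 3 = 9
calls = C(4) = 9

Final answer: 9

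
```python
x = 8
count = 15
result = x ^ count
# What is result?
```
Trace:
  x=8
  x=8, count=15
  x=8, count=15, result=7

Final answer: 7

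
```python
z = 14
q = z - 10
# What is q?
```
Trace:
  z=14
  z=14, q=4

Final answer: 4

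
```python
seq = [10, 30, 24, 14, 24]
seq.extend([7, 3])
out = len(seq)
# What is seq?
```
Trace:
  seq=[10, 30, 24, 14, 24]
  seq=[10, 30, 24, 14, 24, 7, 3]
  seq=[10, 30, 24, 14, 24, 7, 3], out=7

Final answer: [10, 30, 24, 14, 24, 7, 3]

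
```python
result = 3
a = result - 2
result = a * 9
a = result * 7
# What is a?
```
Trace:
  result=3
  result=3, a=1
  result=9, a=1
  result=9, a=63

Final answer: 63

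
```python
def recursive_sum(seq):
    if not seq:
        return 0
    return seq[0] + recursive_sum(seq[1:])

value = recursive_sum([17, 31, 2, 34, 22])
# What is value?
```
Call trace:
recursive_sum(seq=[17, 31, 2, 34, 22])
  recursive_sum(seq=[31, 2, 34, 22])
    recursive_sum(seq=[2, 34, 22])
      recursive_sum(seq=[34, 22])
        recursive_sum(seq=[22])
          recursive_sum(seq=[])
          -> return 0
        -> return 22
      -> return 56
    -> return 58
  -> return 89
-> return 106

Final answer: 106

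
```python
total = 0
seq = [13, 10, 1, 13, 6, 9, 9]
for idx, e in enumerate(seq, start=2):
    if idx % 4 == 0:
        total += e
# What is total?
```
Trace:
  total=0
  total=0, idx=2, e=13
  total=0, idx=3, e=10
  total=1, idx=4, e=1
  total=1, idx=5, e=13
  total=1, idx=6, e=6
  total=1, idx=7, e=9
  total=10, idx=8, e=9

Final answer: 10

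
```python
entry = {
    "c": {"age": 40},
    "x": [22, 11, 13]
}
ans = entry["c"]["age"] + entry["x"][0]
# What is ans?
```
Trace:
  entry={'c': {'age': 40}, 'x': [22, 11, 13]}
  entry={'c': {'age': 40}, 'x': [22, 11, 13]}, ans=62

Final answer: 62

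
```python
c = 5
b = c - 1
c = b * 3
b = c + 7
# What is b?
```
Trace:
  c=5
  c=5, b=4
  c=12, b=4
  c=12, b=19

Final answer: 19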